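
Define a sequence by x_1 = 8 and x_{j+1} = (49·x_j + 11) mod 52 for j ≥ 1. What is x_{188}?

Listing terms: x_1 = 8; x_2 = 39; x_3 = 50; x_4 = 17; x_5 = 12; x_6 = 27; x_7 = 34; x_8 = 13; x_9 = 24; x_{10} = 43; x_{11} = 38; x_{12} = 1; x_{13} = 8.
The sequence repeats with period 12.
So x_{188} = x_{1 + ((188-1) mod 12)} = x_8 = 13.

13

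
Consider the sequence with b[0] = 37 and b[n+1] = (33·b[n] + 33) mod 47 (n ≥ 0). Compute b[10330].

We have b[0] = 37, b[1] = 32, b[2] = 8, b[3] = 15, b[4] = 11, b[5] = 20, b[6] = 35, b[7] = 13, b[8] = 39, b[9] = 4, b[10] = 24, b[11] = 26, b[12] = 45, b[13] = 14, b[14] = 25, b[15] = 12, b[16] = 6, b[17] = 43, b[18] = 42, b[19] = 9, b[20] = 1, b[21] = 19, b[22] = 2, b[23] = 5, b[24] = 10, b[25] = 34, b[26] = 27, b[27] = 31, b[28] = 22, b[29] = 7, b[30] = 29, b[31] = 3, b[32] = 38, b[33] = 18, b[34] = 16, b[35] = 44, b[36] = 28, b[37] = 17, b[38] = 30, b[39] = 36, b[40] = 46, b[41] = 0, b[42] = 33, b[43] = 41, b[44] = 23, b[45] = 40, b[46] = 37.
Since b[46] = b[0] = 37, the sequence is periodic with period 46.
So b[10330] = b[0 + ((10330-0) mod 46)] = b[26] = 27.

27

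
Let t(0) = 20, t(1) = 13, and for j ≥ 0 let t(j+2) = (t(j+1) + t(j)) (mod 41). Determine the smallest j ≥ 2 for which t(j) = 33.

2

Listing terms: t(0) = 20, t(1) = 13, t(2) = 33, t(3) = 5, t(4) = 38, t(5) = 2, t(6) = 40, t(7) = 1, t(8) = 0, t(9) = 1, t(10) = 1, t(11) = 2, t(12) = 3, t(13) = 5, t(14) = 8, t(15) = 13, t(16) = 21, t(17) = 34, t(18) = 14, t(19) = 7, t(20) = 21, t(21) = 28, t(22) = 8, t(23) = 36, t(24) = 3, t(25) = 39, t(26) = 1, t(27) = 40, t(28) = 0, t(29) = 40, t(30) = 40, t(31) = 39, t(32) = 38, t(33) = 36, t(34) = 33, t(35) = 28, t(36) = 20, t(37) = 7, t(38) = 27, t(39) = 34, t(40) = 20, t(41) = 13.
Since (t(40), t(41)) = (t(0), t(1)) = (20, 13) (two consecutive terms determine the rest), the sequence is periodic with period 40.
The value 33 first appears (with j ≥ 2) at t(2).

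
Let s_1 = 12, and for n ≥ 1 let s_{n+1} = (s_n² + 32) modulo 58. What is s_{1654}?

s_1 = 12, s_2 = 2, s_3 = 36, s_4 = 52, s_5 = 10, s_6 = 16, s_7 = 56, s_8 = 36.
Since s_8 = s_3 = 36, the sequence is eventually periodic: after a pre-period of length 2 it cycles with period 5.
For n ≥ 3, s_n depends only on (n - 3) mod 5. (1654 - 3) mod 5 = 1, so s_{1654} = s_4 = 52.

52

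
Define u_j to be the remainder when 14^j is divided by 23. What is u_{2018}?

Listing terms: u_1 = 14,  u_2 = 12,  u_3 = 7,  u_4 = 6,  u_5 = 15,  u_6 = 3,  u_7 = 19,  u_8 = 13,  u_9 = 21,  u_{10} = 18,  u_{11} = 22,  u_{12} = 9,  u_{13} = 11,  u_{14} = 16,  u_{15} = 17,  u_{16} = 8,  u_{17} = 20,  u_{18} = 4,  u_{19} = 10,  u_{20} = 2,  u_{21} = 5,  u_{22} = 1,  u_{23} = 14.
Since u_{23} = u_1 = 14, the sequence is periodic with period 22.
So u_{2018} = u_{1 + ((2018-1) mod 22)} = u_{16} = 8.

8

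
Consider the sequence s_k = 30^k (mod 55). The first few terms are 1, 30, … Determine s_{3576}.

25

s_0 = 1; s_1 = 30; s_2 = 20; s_3 = 50; s_4 = 15; s_5 = 10; s_6 = 25; s_7 = 35; s_8 = 5; s_9 = 40; s_{10} = 45; s_{11} = 30.
Since s_{11} = s_1 = 30, the sequence is eventually periodic: after a pre-period of length 1 it cycles with period 10.
For k ≥ 1, s_k depends only on (k - 1) mod 10. (3576 - 1) mod 10 = 5, so s_{3576} = s_6 = 25.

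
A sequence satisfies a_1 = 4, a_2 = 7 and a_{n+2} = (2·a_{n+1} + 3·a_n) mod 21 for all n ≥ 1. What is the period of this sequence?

6

We have a_1 = 4; a_2 = 7; a_3 = 5; a_4 = 10; a_5 = 14; a_6 = 16; a_7 = 11; a_8 = 7; a_9 = 5.
Since (a_8, a_9) = (a_2, a_3) = (7, 5) (two consecutive terms determine the rest), the sequence is eventually periodic: after a pre-period of length 1 it cycles with period 6.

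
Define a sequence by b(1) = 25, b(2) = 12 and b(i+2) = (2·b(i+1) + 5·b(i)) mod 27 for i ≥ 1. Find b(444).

14

Listing terms: b(1) = 25, b(2) = 12, b(3) = 14, b(4) = 7, b(5) = 3, b(6) = 14, b(7) = 16, b(8) = 21, b(9) = 14, b(10) = 25, b(11) = 12.
Since (b(10), b(11)) = (b(1), b(2)) = (25, 12) (two consecutive terms determine the rest), the sequence is periodic with period 9.
(444 - 1) mod 9 = 2, so b(444) = b(3) = 14.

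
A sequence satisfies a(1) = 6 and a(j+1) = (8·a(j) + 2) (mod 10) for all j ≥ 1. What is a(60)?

We have a(1) = 6, a(2) = 0, a(3) = 2, a(4) = 8, a(5) = 6.
The sequence repeats with period 4.
(60 - 1) mod 4 = 3, so a(60) = a(4) = 8.

8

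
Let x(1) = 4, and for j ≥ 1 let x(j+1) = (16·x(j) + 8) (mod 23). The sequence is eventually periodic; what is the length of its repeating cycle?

11

We have x(1) = 4, x(2) = 3, x(3) = 10, x(4) = 7, x(5) = 5, x(6) = 19, x(7) = 13, x(8) = 9, x(9) = 14, x(10) = 2, x(11) = 17, x(12) = 4.
The sequence repeats with period 11.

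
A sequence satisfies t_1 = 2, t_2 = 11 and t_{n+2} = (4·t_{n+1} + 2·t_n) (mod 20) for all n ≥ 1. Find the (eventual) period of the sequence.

Listing terms: t_1 = 2; t_2 = 11; t_3 = 8; t_4 = 14; t_5 = 12; t_6 = 16; t_7 = 8; t_8 = 4; t_9 = 12; t_{10} = 16.
Since (t_9, t_{10}) = (t_5, t_6) = (12, 16) (two consecutive terms determine the rest), the sequence is eventually periodic: after a pre-period of length 4 it cycles with period 4.

4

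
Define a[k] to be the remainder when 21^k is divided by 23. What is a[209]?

22

We have a[1] = 21,  a[2] = 4,  a[3] = 15,  a[4] = 16,  a[5] = 14,  a[6] = 18,  a[7] = 10,  a[8] = 3,  a[9] = 17,  a[10] = 12,  a[11] = 22,  a[12] = 2,  a[13] = 19,  a[14] = 8,  a[15] = 7,  a[16] = 9,  a[17] = 5,  a[18] = 13,  a[19] = 20,  a[20] = 6,  a[21] = 11,  a[22] = 1,  a[23] = 21.
Since a[23] = a[1] = 21, the sequence is periodic with period 22.
(209 - 1) mod 22 = 10, so a[209] = a[11] = 22.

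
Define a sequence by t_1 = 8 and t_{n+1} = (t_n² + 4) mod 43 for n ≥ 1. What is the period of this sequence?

4

Computing terms: t_1 = 8; t_2 = 25; t_3 = 27; t_4 = 2; t_5 = 8.
Since t_5 = t_1 = 8, the sequence is periodic with period 4.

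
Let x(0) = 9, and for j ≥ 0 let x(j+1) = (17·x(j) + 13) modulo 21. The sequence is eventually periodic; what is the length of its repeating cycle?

Listing terms: x(0) = 9; x(1) = 19; x(2) = 0; x(3) = 13; x(4) = 3; x(5) = 1; x(6) = 9.
The sequence repeats with period 6.

6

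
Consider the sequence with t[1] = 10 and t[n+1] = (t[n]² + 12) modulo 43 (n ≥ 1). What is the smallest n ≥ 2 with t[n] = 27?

t[1] = 10, t[2] = 26, t[3] = 0, t[4] = 12, t[5] = 27, t[6] = 10.
Since t[6] = t[1] = 10, the sequence is periodic with period 5.
The value 27 first appears (with n ≥ 2) at t[5].

5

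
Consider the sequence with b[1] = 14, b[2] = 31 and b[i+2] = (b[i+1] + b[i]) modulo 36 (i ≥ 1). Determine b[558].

We have b[1] = 14; b[2] = 31; b[3] = 9; b[4] = 4; b[5] = 13; b[6] = 17; b[7] = 30; b[8] = 11; b[9] = 5; b[10] = 16; b[11] = 21; b[12] = 1; b[13] = 22; b[14] = 23; b[15] = 9; b[16] = 32; b[17] = 5; b[18] = 1; b[19] = 6; b[20] = 7; b[21] = 13; b[22] = 20; b[23] = 33; b[24] = 17; b[25] = 14; b[26] = 31.
The sequence repeats with period 24.
So b[558] = b[1 + ((558-1) mod 24)] = b[6] = 17.

17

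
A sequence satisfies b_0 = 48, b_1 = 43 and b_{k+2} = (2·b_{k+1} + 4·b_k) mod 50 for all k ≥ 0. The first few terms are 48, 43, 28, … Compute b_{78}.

Computing terms: b_0 = 48; b_1 = 43; b_2 = 28; b_3 = 28; b_4 = 18; b_5 = 48; b_6 = 18; b_7 = 28; b_8 = 28.
Since (b_7, b_8) = (b_2, b_3) = (28, 28) (two consecutive terms determine the rest), the sequence is eventually periodic: after a pre-period of length 2 it cycles with period 5.
For k ≥ 2, b_k depends only on (k - 2) mod 5. (78 - 2) mod 5 = 1, so b_{78} = b_3 = 28.

28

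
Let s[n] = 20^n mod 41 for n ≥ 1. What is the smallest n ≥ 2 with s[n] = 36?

13

We have s[1] = 20, s[2] = 31, s[3] = 5, s[4] = 18, s[5] = 32, s[6] = 25, s[7] = 8, s[8] = 37, s[9] = 2, s[10] = 40, s[11] = 21, s[12] = 10, s[13] = 36, s[14] = 23, s[15] = 9, s[16] = 16, s[17] = 33, s[18] = 4, s[19] = 39, s[20] = 1, s[21] = 20.
Since s[21] = s[1] = 20, the sequence is periodic with period 20.
The value 36 first appears (with n ≥ 2) at s[13].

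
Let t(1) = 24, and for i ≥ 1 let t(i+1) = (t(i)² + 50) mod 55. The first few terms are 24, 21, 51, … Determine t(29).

11

We have t(1) = 24; t(2) = 21; t(3) = 51; t(4) = 11; t(5) = 6; t(6) = 31; t(7) = 21.
Since t(7) = t(2) = 21, the sequence is eventually periodic: after a pre-period of length 1 it cycles with period 5.
For i ≥ 2, t(i) depends only on (i - 2) mod 5. (29 - 2) mod 5 = 2, so t(29) = t(4) = 11.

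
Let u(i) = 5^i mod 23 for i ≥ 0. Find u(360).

We have u(0) = 1, u(1) = 5, u(2) = 2, u(3) = 10, u(4) = 4, u(5) = 20, u(6) = 8, u(7) = 17, u(8) = 16, u(9) = 11, u(10) = 9, u(11) = 22, u(12) = 18, u(13) = 21, u(14) = 13, u(15) = 19, u(16) = 3, u(17) = 15, u(18) = 6, u(19) = 7, u(20) = 12, u(21) = 14, u(22) = 1.
The sequence repeats with period 22.
(360 - 0) mod 22 = 8, so u(360) = u(8) = 16.

16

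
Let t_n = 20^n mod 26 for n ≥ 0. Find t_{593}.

Computing terms: t_0 = 1, t_1 = 20, t_2 = 10, t_3 = 18, t_4 = 22, t_5 = 24, t_6 = 12, t_7 = 6, t_8 = 16, t_9 = 8, t_{10} = 4, t_{11} = 2, t_{12} = 14, t_{13} = 20.
Since t_{13} = t_1 = 20, the sequence is eventually periodic: after a pre-period of length 1 it cycles with period 12.
For n ≥ 1, t_n depends only on (n - 1) mod 12. (593 - 1) mod 12 = 4, so t_{593} = t_5 = 24.

24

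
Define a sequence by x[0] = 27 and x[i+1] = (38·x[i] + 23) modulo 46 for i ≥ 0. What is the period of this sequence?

22

x[0] = 27,  x[1] = 37,  x[2] = 3,  x[3] = 45,  x[4] = 31,  x[5] = 5,  x[6] = 29,  x[7] = 21,  x[8] = 39,  x[9] = 33,  x[10] = 35,  x[11] = 19,  x[12] = 9,  x[13] = 43,  x[14] = 1,  x[15] = 15,  x[16] = 41,  x[17] = 17,  x[18] = 25,  x[19] = 7,  x[20] = 13,  x[21] = 11,  x[22] = 27.
The sequence repeats with period 22.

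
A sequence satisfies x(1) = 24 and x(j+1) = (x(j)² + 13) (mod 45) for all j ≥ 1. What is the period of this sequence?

3

We have x(1) = 24; x(2) = 4; x(3) = 29; x(4) = 44; x(5) = 14; x(6) = 29.
Since x(6) = x(3) = 29, the sequence is eventually periodic: after a pre-period of length 2 it cycles with period 3.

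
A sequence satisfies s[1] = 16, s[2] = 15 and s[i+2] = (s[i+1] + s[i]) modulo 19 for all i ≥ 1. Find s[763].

We have s[1] = 16,  s[2] = 15,  s[3] = 12,  s[4] = 8,  s[5] = 1,  s[6] = 9,  s[7] = 10,  s[8] = 0,  s[9] = 10,  s[10] = 10,  s[11] = 1,  s[12] = 11,  s[13] = 12,  s[14] = 4,  s[15] = 16,  s[16] = 1,  s[17] = 17,  s[18] = 18,  s[19] = 16,  s[20] = 15.
Since (s[19], s[20]) = (s[1], s[2]) = (16, 15) (two consecutive terms determine the rest), the sequence is periodic with period 18.
(763 - 1) mod 18 = 6, so s[763] = s[7] = 10.

10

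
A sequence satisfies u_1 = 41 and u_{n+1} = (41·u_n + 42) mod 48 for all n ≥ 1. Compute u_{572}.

We have u_1 = 41, u_2 = 43, u_3 = 29, u_4 = 31, u_5 = 17, u_6 = 19, u_7 = 5, u_8 = 7, u_9 = 41.
Since u_9 = u_1 = 41, the sequence is periodic with period 8.
So u_{572} = u_{1 + ((572-1) mod 8)} = u_4 = 31.

31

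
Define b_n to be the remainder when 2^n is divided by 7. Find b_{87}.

Computing terms: b_0 = 1; b_1 = 2; b_2 = 4; b_3 = 1.
Since b_3 = b_0 = 1, the sequence is periodic with period 3.
So b_{87} = b_{0 + ((87-0) mod 3)} = b_0 = 1.

1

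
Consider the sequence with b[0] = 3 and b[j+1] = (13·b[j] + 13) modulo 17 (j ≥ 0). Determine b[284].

3

We have b[0] = 3,  b[1] = 1,  b[2] = 9,  b[3] = 11,  b[4] = 3.
Since b[4] = b[0] = 3, the sequence is periodic with period 4.
So b[284] = b[0 + ((284-0) mod 4)] = b[0] = 3.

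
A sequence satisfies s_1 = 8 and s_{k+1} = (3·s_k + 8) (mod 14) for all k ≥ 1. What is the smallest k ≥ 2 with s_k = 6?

We have s_1 = 8; s_2 = 4; s_3 = 6; s_4 = 12; s_5 = 2; s_6 = 0; s_7 = 8.
The sequence repeats with period 6.
The value 6 first appears (with k ≥ 2) at s_3.

3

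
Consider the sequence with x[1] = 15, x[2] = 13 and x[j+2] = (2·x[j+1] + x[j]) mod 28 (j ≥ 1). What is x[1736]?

x[1] = 15, x[2] = 13, x[3] = 13, x[4] = 11, x[5] = 7, x[6] = 25, x[7] = 1, x[8] = 27, x[9] = 27, x[10] = 25, x[11] = 21, x[12] = 11, x[13] = 15, x[14] = 13.
The sequence repeats with period 12.
So x[1736] = x[1 + ((1736-1) mod 12)] = x[8] = 27.

27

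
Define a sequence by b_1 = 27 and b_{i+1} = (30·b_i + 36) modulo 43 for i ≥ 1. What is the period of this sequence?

42

b_1 = 27,  b_2 = 29,  b_3 = 3,  b_4 = 40,  b_5 = 32,  b_6 = 7,  b_7 = 31,  b_8 = 20,  b_9 = 34,  b_{10} = 24,  b_{11} = 25,  b_{12} = 12,  b_{13} = 9,  b_{14} = 5,  b_{15} = 14,  b_{16} = 26,  b_{17} = 42,  b_{18} = 6,  b_{19} = 1,  b_{20} = 23,  b_{21} = 38,  b_{22} = 15,  b_{23} = 13,  b_{24} = 39,  b_{25} = 2,  b_{26} = 10,  b_{27} = 35,  b_{28} = 11,  b_{29} = 22,  b_{30} = 8,  b_{31} = 18,  b_{32} = 17,  b_{33} = 30,  b_{34} = 33,  b_{35} = 37,  b_{36} = 28,  b_{37} = 16,  b_{38} = 0,  b_{39} = 36,  b_{40} = 41,  b_{41} = 19,  b_{42} = 4,  b_{43} = 27.
Since b_{43} = b_1 = 27, the sequence is periodic with period 42.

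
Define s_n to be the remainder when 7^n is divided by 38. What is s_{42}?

Listing terms: s_1 = 7,  s_2 = 11,  s_3 = 1,  s_4 = 7.
Since s_4 = s_1 = 7, the sequence is periodic with period 3.
So s_{42} = s_{1 + ((42-1) mod 3)} = s_3 = 1.

1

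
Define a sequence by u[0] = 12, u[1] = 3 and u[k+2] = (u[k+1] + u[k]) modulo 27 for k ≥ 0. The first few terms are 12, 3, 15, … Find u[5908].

Listing terms: u[0] = 12, u[1] = 3, u[2] = 15, u[3] = 18, u[4] = 6, u[5] = 24, u[6] = 3, u[7] = 0, u[8] = 3, u[9] = 3, u[10] = 6, u[11] = 9, u[12] = 15, u[13] = 24, u[14] = 12, u[15] = 9, u[16] = 21, u[17] = 3, u[18] = 24, u[19] = 0, u[20] = 24, u[21] = 24, u[22] = 21, u[23] = 18, u[24] = 12, u[25] = 3.
The sequence repeats with period 24.
(5908 - 0) mod 24 = 4, so u[5908] = u[4] = 6.

6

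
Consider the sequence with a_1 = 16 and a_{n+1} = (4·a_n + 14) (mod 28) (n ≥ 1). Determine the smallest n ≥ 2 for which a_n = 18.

Listing terms: a_1 = 16, a_2 = 22, a_3 = 18, a_4 = 2, a_5 = 22.
Since a_5 = a_2 = 22, the sequence is eventually periodic: after a pre-period of length 1 it cycles with period 3.
The value 18 first appears (with n ≥ 2) at a_3.

3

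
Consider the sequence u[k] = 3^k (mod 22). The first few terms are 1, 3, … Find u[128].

Listing terms: u[0] = 1, u[1] = 3, u[2] = 9, u[3] = 5, u[4] = 15, u[5] = 1.
Since u[5] = u[0] = 1, the sequence is periodic with period 5.
So u[128] = u[0 + ((128-0) mod 5)] = u[3] = 5.

5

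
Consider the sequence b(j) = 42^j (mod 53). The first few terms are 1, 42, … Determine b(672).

49

b(0) = 1, b(1) = 42, b(2) = 15, b(3) = 47, b(4) = 13, b(5) = 16, b(6) = 36, b(7) = 28, b(8) = 10, b(9) = 49, b(10) = 44, b(11) = 46, b(12) = 24, b(13) = 1.
Since b(13) = b(0) = 1, the sequence is periodic with period 13.
(672 - 0) mod 13 = 9, so b(672) = b(9) = 49.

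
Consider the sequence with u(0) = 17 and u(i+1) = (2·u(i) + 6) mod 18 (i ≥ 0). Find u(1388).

Listing terms: u(0) = 17, u(1) = 4, u(2) = 14, u(3) = 16, u(4) = 2, u(5) = 10, u(6) = 8, u(7) = 4.
Since u(7) = u(1) = 4, the sequence is eventually periodic: after a pre-period of length 1 it cycles with period 6.
For i ≥ 1, u(i) depends only on (i - 1) mod 6. (1388 - 1) mod 6 = 1, so u(1388) = u(2) = 14.

14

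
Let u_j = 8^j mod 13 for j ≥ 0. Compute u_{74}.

12

Computing terms: u_0 = 1,  u_1 = 8,  u_2 = 12,  u_3 = 5,  u_4 = 1.
The sequence repeats with period 4.
(74 - 0) mod 4 = 2, so u_{74} = u_2 = 12.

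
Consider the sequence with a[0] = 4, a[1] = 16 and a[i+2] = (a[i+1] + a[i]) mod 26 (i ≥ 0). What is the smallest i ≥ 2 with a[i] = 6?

7

Computing terms: a[0] = 4, a[1] = 16, a[2] = 20, a[3] = 10, a[4] = 4, a[5] = 14, a[6] = 18, a[7] = 6, a[8] = 24, a[9] = 4, a[10] = 2, a[11] = 6, a[12] = 8, a[13] = 14, a[14] = 22, a[15] = 10, a[16] = 6, a[17] = 16, a[18] = 22, a[19] = 12, a[20] = 8, a[21] = 20, a[22] = 2, a[23] = 22, a[24] = 24, a[25] = 20, a[26] = 18, a[27] = 12, a[28] = 4, a[29] = 16.
The sequence repeats with period 28.
The value 6 first appears (with i ≥ 2) at a[7].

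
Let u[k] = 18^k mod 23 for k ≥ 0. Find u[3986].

Listing terms: u[0] = 1, u[1] = 18, u[2] = 2, u[3] = 13, u[4] = 4, u[5] = 3, u[6] = 8, u[7] = 6, u[8] = 16, u[9] = 12, u[10] = 9, u[11] = 1.
The sequence repeats with period 11.
So u[3986] = u[0 + ((3986-0) mod 11)] = u[4] = 4.

4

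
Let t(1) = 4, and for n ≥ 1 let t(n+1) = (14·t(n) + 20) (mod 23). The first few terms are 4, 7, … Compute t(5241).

14

We have t(1) = 4,  t(2) = 7,  t(3) = 3,  t(4) = 16,  t(5) = 14,  t(6) = 9,  t(7) = 8,  t(8) = 17,  t(9) = 5,  t(10) = 21,  t(11) = 15,  t(12) = 0,  t(13) = 20,  t(14) = 1,  t(15) = 11,  t(16) = 13,  t(17) = 18,  t(18) = 19,  t(19) = 10,  t(20) = 22,  t(21) = 6,  t(22) = 12,  t(23) = 4.
The sequence repeats with period 22.
So t(5241) = t(1 + ((5241-1) mod 22)) = t(5) = 14.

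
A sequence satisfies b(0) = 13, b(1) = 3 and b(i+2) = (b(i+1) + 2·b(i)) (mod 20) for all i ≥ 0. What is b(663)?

Listing terms: b(0) = 13,  b(1) = 3,  b(2) = 9,  b(3) = 15,  b(4) = 13,  b(5) = 3.
The sequence repeats with period 4.
(663 - 0) mod 4 = 3, so b(663) = b(3) = 15.

15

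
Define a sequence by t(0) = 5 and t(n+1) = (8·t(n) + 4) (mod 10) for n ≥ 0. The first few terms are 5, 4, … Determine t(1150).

We have t(0) = 5, t(1) = 4, t(2) = 6, t(3) = 2, t(4) = 0, t(5) = 4.
Since t(5) = t(1) = 4, the sequence is eventually periodic: after a pre-period of length 1 it cycles with period 4.
For n ≥ 1, t(n) depends only on (n - 1) mod 4. (1150 - 1) mod 4 = 1, so t(1150) = t(2) = 6.

6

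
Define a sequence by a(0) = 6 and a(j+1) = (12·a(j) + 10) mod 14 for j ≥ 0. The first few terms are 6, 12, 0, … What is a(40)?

4

Listing terms: a(0) = 6, a(1) = 12, a(2) = 0, a(3) = 10, a(4) = 4, a(5) = 2, a(6) = 6.
Since a(6) = a(0) = 6, the sequence is periodic with period 6.
(40 - 0) mod 6 = 4, so a(40) = a(4) = 4.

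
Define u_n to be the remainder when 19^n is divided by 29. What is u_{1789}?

2

We have u_0 = 1,  u_1 = 19,  u_2 = 13,  u_3 = 15,  u_4 = 24,  u_5 = 21,  u_6 = 22,  u_7 = 12,  u_8 = 25,  u_9 = 11,  u_{10} = 6,  u_{11} = 27,  u_{12} = 20,  u_{13} = 3,  u_{14} = 28,  u_{15} = 10,  u_{16} = 16,  u_{17} = 14,  u_{18} = 5,  u_{19} = 8,  u_{20} = 7,  u_{21} = 17,  u_{22} = 4,  u_{23} = 18,  u_{24} = 23,  u_{25} = 2,  u_{26} = 9,  u_{27} = 26,  u_{28} = 1.
The sequence repeats with period 28.
(1789 - 0) mod 28 = 25, so u_{1789} = u_{25} = 2.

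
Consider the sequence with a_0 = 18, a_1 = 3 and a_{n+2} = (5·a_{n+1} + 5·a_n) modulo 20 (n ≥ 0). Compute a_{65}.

5

We have a_0 = 18, a_1 = 3, a_2 = 5, a_3 = 0, a_4 = 5, a_5 = 5, a_6 = 10, a_7 = 15, a_8 = 5, a_9 = 0.
Since (a_8, a_9) = (a_2, a_3) = (5, 0) (two consecutive terms determine the rest), the sequence is eventually periodic: after a pre-period of length 2 it cycles with period 6.
For n ≥ 2, a_n depends only on (n - 2) mod 6. (65 - 2) mod 6 = 3, so a_{65} = a_5 = 5.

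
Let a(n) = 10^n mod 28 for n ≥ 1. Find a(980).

16

Listing terms: a(1) = 10; a(2) = 16; a(3) = 20; a(4) = 4; a(5) = 12; a(6) = 8; a(7) = 24; a(8) = 16.
Since a(8) = a(2) = 16, the sequence is eventually periodic: after a pre-period of length 1 it cycles with period 6.
For n ≥ 2, a(n) depends only on (n - 2) mod 6. (980 - 2) mod 6 = 0, so a(980) = a(2) = 16.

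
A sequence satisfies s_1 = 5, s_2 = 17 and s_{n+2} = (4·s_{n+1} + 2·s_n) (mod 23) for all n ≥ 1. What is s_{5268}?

Computing terms: s_1 = 5, s_2 = 17, s_3 = 9, s_4 = 1, s_5 = 22, s_6 = 21, s_7 = 13, s_8 = 2, s_9 = 11, s_{10} = 2, s_{11} = 7, s_{12} = 9, s_{13} = 4, s_{14} = 11, s_{15} = 6, s_{16} = 0, s_{17} = 12, s_{18} = 2, s_{19} = 9, s_{20} = 17, s_{21} = 17, s_{22} = 10, s_{23} = 5, s_{24} = 17.
The sequence repeats with period 22.
So s_{5268} = s_{1 + ((5268-1) mod 22)} = s_{10} = 2.

2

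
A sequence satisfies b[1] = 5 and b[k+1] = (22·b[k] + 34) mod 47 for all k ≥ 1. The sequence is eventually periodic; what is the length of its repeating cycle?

46

We have b[1] = 5; b[2] = 3; b[3] = 6; b[4] = 25; b[5] = 20; b[6] = 4; b[7] = 28; b[8] = 39; b[9] = 46; b[10] = 12; b[11] = 16; b[12] = 10; b[13] = 19; b[14] = 29; b[15] = 14; b[16] = 13; b[17] = 38; b[18] = 24; b[19] = 45; b[20] = 37; b[21] = 2; b[22] = 31; b[23] = 11; b[24] = 41; b[25] = 43; b[26] = 40; b[27] = 21; b[28] = 26; b[29] = 42; b[30] = 18; b[31] = 7; b[32] = 0; b[33] = 34; b[34] = 30; b[35] = 36; b[36] = 27; b[37] = 17; b[38] = 32; b[39] = 33; b[40] = 8; b[41] = 22; b[42] = 1; b[43] = 9; b[44] = 44; b[45] = 15; b[46] = 35; b[47] = 5.
The sequence repeats with period 46.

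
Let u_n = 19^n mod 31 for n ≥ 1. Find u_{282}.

4

We have u_1 = 19; u_2 = 20; u_3 = 8; u_4 = 28; u_5 = 5; u_6 = 2; u_7 = 7; u_8 = 9; u_9 = 16; u_{10} = 25; u_{11} = 10; u_{12} = 4; u_{13} = 14; u_{14} = 18; u_{15} = 1; u_{16} = 19.
Since u_{16} = u_1 = 19, the sequence is periodic with period 15.
(282 - 1) mod 15 = 11, so u_{282} = u_{12} = 4.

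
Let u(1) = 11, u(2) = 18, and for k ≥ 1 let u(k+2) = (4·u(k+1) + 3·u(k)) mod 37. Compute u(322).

u(1) = 11,  u(2) = 18,  u(3) = 31,  u(4) = 30,  u(5) = 28,  u(6) = 17,  u(7) = 4,  u(8) = 30,  u(9) = 21,  u(10) = 26,  u(11) = 19,  u(12) = 6,  u(13) = 7,  u(14) = 9,  u(15) = 20,  u(16) = 33,  u(17) = 7,  u(18) = 16,  u(19) = 11,  u(20) = 18.
Since (u(19), u(20)) = (u(1), u(2)) = (11, 18) (two consecutive terms determine the rest), the sequence is periodic with period 18.
(322 - 1) mod 18 = 15, so u(322) = u(16) = 33.

33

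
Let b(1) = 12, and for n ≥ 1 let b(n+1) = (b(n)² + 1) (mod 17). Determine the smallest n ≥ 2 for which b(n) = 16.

5

We have b(1) = 12; b(2) = 9; b(3) = 14; b(4) = 10; b(5) = 16; b(6) = 2; b(7) = 5; b(8) = 9.
Since b(8) = b(2) = 9, the sequence is eventually periodic: after a pre-period of length 1 it cycles with period 6.
The value 16 first appears (with n ≥ 2) at b(5).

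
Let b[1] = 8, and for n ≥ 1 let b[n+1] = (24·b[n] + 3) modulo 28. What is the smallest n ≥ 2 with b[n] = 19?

Computing terms: b[1] = 8,  b[2] = 27,  b[3] = 7,  b[4] = 3,  b[5] = 19,  b[6] = 11,  b[7] = 15,  b[8] = 27.
Since b[8] = b[2] = 27, the sequence is eventually periodic: after a pre-period of length 1 it cycles with period 6.
The value 19 first appears (with n ≥ 2) at b[5].

5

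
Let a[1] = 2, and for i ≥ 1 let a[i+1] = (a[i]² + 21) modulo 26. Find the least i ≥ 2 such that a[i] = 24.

Computing terms: a[1] = 2,  a[2] = 25,  a[3] = 22,  a[4] = 11,  a[5] = 12,  a[6] = 9,  a[7] = 24,  a[8] = 25.
Since a[8] = a[2] = 25, the sequence is eventually periodic: after a pre-period of length 1 it cycles with period 6.
The value 24 first appears (with i ≥ 2) at a[7].

7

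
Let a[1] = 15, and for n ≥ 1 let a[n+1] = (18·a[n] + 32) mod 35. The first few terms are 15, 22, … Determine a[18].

22

Listing terms: a[1] = 15, a[2] = 22, a[3] = 8, a[4] = 1, a[5] = 15.
The sequence repeats with period 4.
So a[18] = a[1 + ((18-1) mod 4)] = a[2] = 22.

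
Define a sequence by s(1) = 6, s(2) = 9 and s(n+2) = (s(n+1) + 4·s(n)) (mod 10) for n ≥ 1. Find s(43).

1

We have s(1) = 6,  s(2) = 9,  s(3) = 3,  s(4) = 9,  s(5) = 1,  s(6) = 7,  s(7) = 1,  s(8) = 9,  s(9) = 3.
Since (s(8), s(9)) = (s(2), s(3)) = (9, 3) (two consecutive terms determine the rest), the sequence is eventually periodic: after a pre-period of length 1 it cycles with period 6.
For n ≥ 2, s(n) depends only on (n - 2) mod 6. (43 - 2) mod 6 = 5, so s(43) = s(7) = 1.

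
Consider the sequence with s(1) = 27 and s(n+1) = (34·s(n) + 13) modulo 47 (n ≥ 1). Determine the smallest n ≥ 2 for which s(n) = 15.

We have s(1) = 27,  s(2) = 38,  s(3) = 36,  s(4) = 15,  s(5) = 6,  s(6) = 29,  s(7) = 12,  s(8) = 45,  s(9) = 39,  s(10) = 23,  s(11) = 43,  s(12) = 18,  s(13) = 14,  s(14) = 19,  s(15) = 1,  s(16) = 0,  s(17) = 13,  s(18) = 32,  s(19) = 20,  s(20) = 35,  s(21) = 28,  s(22) = 25,  s(23) = 17,  s(24) = 27.
The sequence repeats with period 23.
The value 15 first appears (with n ≥ 2) at s(4).

4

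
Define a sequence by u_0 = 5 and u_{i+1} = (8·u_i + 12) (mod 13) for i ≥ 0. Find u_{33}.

0

We have u_0 = 5,  u_1 = 0,  u_2 = 12,  u_3 = 4,  u_4 = 5.
Since u_4 = u_0 = 5, the sequence is periodic with period 4.
(33 - 0) mod 4 = 1, so u_{33} = u_1 = 0.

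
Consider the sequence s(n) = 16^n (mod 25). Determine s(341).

Listing terms: s(1) = 16; s(2) = 6; s(3) = 21; s(4) = 11; s(5) = 1; s(6) = 16.
The sequence repeats with period 5.
So s(341) = s(1 + ((341-1) mod 5)) = s(1) = 16.

16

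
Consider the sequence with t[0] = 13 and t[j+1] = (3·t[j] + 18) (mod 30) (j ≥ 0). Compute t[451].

15

We have t[0] = 13,  t[1] = 27,  t[2] = 9,  t[3] = 15,  t[4] = 3,  t[5] = 27.
Since t[5] = t[1] = 27, the sequence is eventually periodic: after a pre-period of length 1 it cycles with period 4.
For j ≥ 1, t[j] depends only on (j - 1) mod 4. (451 - 1) mod 4 = 2, so t[451] = t[3] = 15.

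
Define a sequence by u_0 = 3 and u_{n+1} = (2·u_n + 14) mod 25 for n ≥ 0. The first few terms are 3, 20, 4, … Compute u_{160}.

3

Computing terms: u_0 = 3,  u_1 = 20,  u_2 = 4,  u_3 = 22,  u_4 = 8,  u_5 = 5,  u_6 = 24,  u_7 = 12,  u_8 = 13,  u_9 = 15,  u_{10} = 19,  u_{11} = 2,  u_{12} = 18,  u_{13} = 0,  u_{14} = 14,  u_{15} = 17,  u_{16} = 23,  u_{17} = 10,  u_{18} = 9,  u_{19} = 7,  u_{20} = 3.
Since u_{20} = u_0 = 3, the sequence is periodic with period 20.
(160 - 0) mod 20 = 0, so u_{160} = u_0 = 3.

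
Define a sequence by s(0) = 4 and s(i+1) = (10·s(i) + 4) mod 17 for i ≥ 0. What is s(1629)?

Listing terms: s(0) = 4,  s(1) = 10,  s(2) = 2,  s(3) = 7,  s(4) = 6,  s(5) = 13,  s(6) = 15,  s(7) = 1,  s(8) = 14,  s(9) = 8,  s(10) = 16,  s(11) = 11,  s(12) = 12,  s(13) = 5,  s(14) = 3,  s(15) = 0,  s(16) = 4.
The sequence repeats with period 16.
So s(1629) = s(0 + ((1629-0) mod 16)) = s(13) = 5.

5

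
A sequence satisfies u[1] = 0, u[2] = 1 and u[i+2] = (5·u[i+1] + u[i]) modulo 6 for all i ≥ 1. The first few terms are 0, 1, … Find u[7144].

4

Listing terms: u[1] = 0; u[2] = 1; u[3] = 5; u[4] = 2; u[5] = 3; u[6] = 5; u[7] = 4; u[8] = 1; u[9] = 3; u[10] = 4; u[11] = 5; u[12] = 5; u[13] = 0; u[14] = 5; u[15] = 1; u[16] = 4; u[17] = 3; u[18] = 1; u[19] = 2; u[20] = 5; u[21] = 3; u[22] = 2; u[23] = 1; u[24] = 1; u[25] = 0; u[26] = 1.
Since (u[25], u[26]) = (u[1], u[2]) = (0, 1) (two consecutive terms determine the rest), the sequence is periodic with period 24.
(7144 - 1) mod 24 = 15, so u[7144] = u[16] = 4.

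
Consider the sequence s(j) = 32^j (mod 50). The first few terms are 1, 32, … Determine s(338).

24

We have s(0) = 1,  s(1) = 32,  s(2) = 24,  s(3) = 18,  s(4) = 26,  s(5) = 32.
Since s(5) = s(1) = 32, the sequence is eventually periodic: after a pre-period of length 1 it cycles with period 4.
For j ≥ 1, s(j) depends only on (j - 1) mod 4. (338 - 1) mod 4 = 1, so s(338) = s(2) = 24.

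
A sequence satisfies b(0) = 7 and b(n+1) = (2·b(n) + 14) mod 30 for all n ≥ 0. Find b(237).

b(0) = 7,  b(1) = 28,  b(2) = 10,  b(3) = 4,  b(4) = 22,  b(5) = 28.
Since b(5) = b(1) = 28, the sequence is eventually periodic: after a pre-period of length 1 it cycles with period 4.
For n ≥ 1, b(n) depends only on (n - 1) mod 4. (237 - 1) mod 4 = 0, so b(237) = b(1) = 28.

28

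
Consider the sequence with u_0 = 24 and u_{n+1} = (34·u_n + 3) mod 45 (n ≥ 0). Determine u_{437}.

Computing terms: u_0 = 24,  u_1 = 9,  u_2 = 39,  u_3 = 24.
The sequence repeats with period 3.
So u_{437} = u_{0 + ((437-0) mod 3)} = u_2 = 39.

39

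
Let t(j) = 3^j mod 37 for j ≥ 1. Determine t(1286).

12

t(1) = 3,  t(2) = 9,  t(3) = 27,  t(4) = 7,  t(5) = 21,  t(6) = 26,  t(7) = 4,  t(8) = 12,  t(9) = 36,  t(10) = 34,  t(11) = 28,  t(12) = 10,  t(13) = 30,  t(14) = 16,  t(15) = 11,  t(16) = 33,  t(17) = 25,  t(18) = 1,  t(19) = 3.
The sequence repeats with period 18.
So t(1286) = t(1 + ((1286-1) mod 18)) = t(8) = 12.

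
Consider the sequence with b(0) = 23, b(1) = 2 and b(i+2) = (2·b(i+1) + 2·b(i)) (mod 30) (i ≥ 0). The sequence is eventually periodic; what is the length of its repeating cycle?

We have b(0) = 23,  b(1) = 2,  b(2) = 20,  b(3) = 14,  b(4) = 8,  b(5) = 14,  b(6) = 14,  b(7) = 26,  b(8) = 20,  b(9) = 2,  b(10) = 14,  b(11) = 2,  b(12) = 2,  b(13) = 8,  b(14) = 20,  b(15) = 26,  b(16) = 2,  b(17) = 26,  b(18) = 26,  b(19) = 14,  b(20) = 20,  b(21) = 8,  b(22) = 26,  b(23) = 8,  b(24) = 8,  b(25) = 2,  b(26) = 20.
Since (b(25), b(26)) = (b(1), b(2)) = (2, 20) (two consecutive terms determine the rest), the sequence is eventually periodic: after a pre-period of length 1 it cycles with period 24.

24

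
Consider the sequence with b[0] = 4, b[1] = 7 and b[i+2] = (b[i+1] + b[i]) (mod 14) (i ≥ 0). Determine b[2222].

Listing terms: b[0] = 4; b[1] = 7; b[2] = 11; b[3] = 4; b[4] = 1; b[5] = 5; b[6] = 6; b[7] = 11; b[8] = 3; b[9] = 0; b[10] = 3; b[11] = 3; b[12] = 6; b[13] = 9; b[14] = 1; b[15] = 10; b[16] = 11; b[17] = 7; b[18] = 4; b[19] = 11; b[20] = 1; b[21] = 12; b[22] = 13; b[23] = 11; b[24] = 10; b[25] = 7; b[26] = 3; b[27] = 10; b[28] = 13; b[29] = 9; b[30] = 8; b[31] = 3; b[32] = 11; b[33] = 0; b[34] = 11; b[35] = 11; b[36] = 8; b[37] = 5; b[38] = 13; b[39] = 4; b[40] = 3; b[41] = 7; b[42] = 10; b[43] = 3; b[44] = 13; b[45] = 2; b[46] = 1; b[47] = 3; b[48] = 4; b[49] = 7.
Since (b[48], b[49]) = (b[0], b[1]) = (4, 7) (two consecutive terms determine the rest), the sequence is periodic with period 48.
(2222 - 0) mod 48 = 14, so b[2222] = b[14] = 1.

1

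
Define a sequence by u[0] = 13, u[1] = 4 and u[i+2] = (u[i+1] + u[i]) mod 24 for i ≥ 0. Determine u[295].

u[0] = 13, u[1] = 4, u[2] = 17, u[3] = 21, u[4] = 14, u[5] = 11, u[6] = 1, u[7] = 12, u[8] = 13, u[9] = 1, u[10] = 14, u[11] = 15, u[12] = 5, u[13] = 20, u[14] = 1, u[15] = 21, u[16] = 22, u[17] = 19, u[18] = 17, u[19] = 12, u[20] = 5, u[21] = 17, u[22] = 22, u[23] = 15, u[24] = 13, u[25] = 4.
Since (u[24], u[25]) = (u[0], u[1]) = (13, 4) (two consecutive terms determine the rest), the sequence is periodic with period 24.
So u[295] = u[0 + ((295-0) mod 24)] = u[7] = 12.

12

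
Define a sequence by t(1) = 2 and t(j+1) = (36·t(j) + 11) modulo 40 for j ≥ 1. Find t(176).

We have t(1) = 2,  t(2) = 3,  t(3) = 39,  t(4) = 15,  t(5) = 31,  t(6) = 7,  t(7) = 23,  t(8) = 39.
Since t(8) = t(3) = 39, the sequence is eventually periodic: after a pre-period of length 2 it cycles with period 5.
For j ≥ 3, t(j) depends only on (j - 3) mod 5. (176 - 3) mod 5 = 3, so t(176) = t(6) = 7.

7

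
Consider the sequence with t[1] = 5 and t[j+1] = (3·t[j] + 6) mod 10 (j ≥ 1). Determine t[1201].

5

We have t[1] = 5,  t[2] = 1,  t[3] = 9,  t[4] = 3,  t[5] = 5.
Since t[5] = t[1] = 5, the sequence is periodic with period 4.
So t[1201] = t[1 + ((1201-1) mod 4)] = t[1] = 5.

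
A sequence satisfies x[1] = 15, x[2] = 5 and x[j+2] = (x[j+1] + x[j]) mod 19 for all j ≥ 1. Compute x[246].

16

Computing terms: x[1] = 15, x[2] = 5, x[3] = 1, x[4] = 6, x[5] = 7, x[6] = 13, x[7] = 1, x[8] = 14, x[9] = 15, x[10] = 10, x[11] = 6, x[12] = 16, x[13] = 3, x[14] = 0, x[15] = 3, x[16] = 3, x[17] = 6, x[18] = 9, x[19] = 15, x[20] = 5.
Since (x[19], x[20]) = (x[1], x[2]) = (15, 5) (two consecutive terms determine the rest), the sequence is periodic with period 18.
So x[246] = x[1 + ((246-1) mod 18)] = x[12] = 16.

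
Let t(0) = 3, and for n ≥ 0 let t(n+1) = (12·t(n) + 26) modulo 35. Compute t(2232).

We have t(0) = 3, t(1) = 27, t(2) = 0, t(3) = 26, t(4) = 23, t(5) = 22, t(6) = 10, t(7) = 6, t(8) = 28, t(9) = 12, t(10) = 30, t(11) = 1, t(12) = 3.
Since t(12) = t(0) = 3, the sequence is periodic with period 12.
(2232 - 0) mod 12 = 0, so t(2232) = t(0) = 3.

3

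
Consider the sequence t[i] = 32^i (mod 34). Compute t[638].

Listing terms: t[0] = 1; t[1] = 32; t[2] = 4; t[3] = 26; t[4] = 16; t[5] = 2; t[6] = 30; t[7] = 8; t[8] = 18; t[9] = 32.
Since t[9] = t[1] = 32, the sequence is eventually periodic: after a pre-period of length 1 it cycles with period 8.
For i ≥ 1, t[i] depends only on (i - 1) mod 8. (638 - 1) mod 8 = 5, so t[638] = t[6] = 30.

30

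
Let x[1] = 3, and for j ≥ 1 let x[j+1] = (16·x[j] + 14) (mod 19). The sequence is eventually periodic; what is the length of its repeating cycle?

9

x[1] = 3, x[2] = 5, x[3] = 18, x[4] = 17, x[5] = 1, x[6] = 11, x[7] = 0, x[8] = 14, x[9] = 10, x[10] = 3.
The sequence repeats with period 9.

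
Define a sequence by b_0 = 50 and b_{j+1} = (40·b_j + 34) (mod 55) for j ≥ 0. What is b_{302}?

Computing terms: b_0 = 50; b_1 = 54; b_2 = 49; b_3 = 14; b_4 = 44; b_5 = 34; b_6 = 19; b_7 = 24; b_8 = 4; b_9 = 29; b_{10} = 39; b_{11} = 54.
Since b_{11} = b_1 = 54, the sequence is eventually periodic: after a pre-period of length 1 it cycles with period 10.
For j ≥ 1, b_j depends only on (j - 1) mod 10. (302 - 1) mod 10 = 1, so b_{302} = b_2 = 49.

49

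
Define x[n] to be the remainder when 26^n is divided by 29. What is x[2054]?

Listing terms: x[1] = 26,  x[2] = 9,  x[3] = 2,  x[4] = 23,  x[5] = 18,  x[6] = 4,  x[7] = 17,  x[8] = 7,  x[9] = 8,  x[10] = 5,  x[11] = 14,  x[12] = 16,  x[13] = 10,  x[14] = 28,  x[15] = 3,  x[16] = 20,  x[17] = 27,  x[18] = 6,  x[19] = 11,  x[20] = 25,  x[21] = 12,  x[22] = 22,  x[23] = 21,  x[24] = 24,  x[25] = 15,  x[26] = 13,  x[27] = 19,  x[28] = 1,  x[29] = 26.
Since x[29] = x[1] = 26, the sequence is periodic with period 28.
(2054 - 1) mod 28 = 9, so x[2054] = x[10] = 5.

5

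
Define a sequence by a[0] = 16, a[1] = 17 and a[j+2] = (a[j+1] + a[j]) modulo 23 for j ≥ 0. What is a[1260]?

8

Computing terms: a[0] = 16, a[1] = 17, a[2] = 10, a[3] = 4, a[4] = 14, a[5] = 18, a[6] = 9, a[7] = 4, a[8] = 13, a[9] = 17, a[10] = 7, a[11] = 1, a[12] = 8, a[13] = 9, a[14] = 17, a[15] = 3, a[16] = 20, a[17] = 0, a[18] = 20, a[19] = 20, a[20] = 17, a[21] = 14, a[22] = 8, a[23] = 22, a[24] = 7, a[25] = 6, a[26] = 13, a[27] = 19, a[28] = 9, a[29] = 5, a[30] = 14, a[31] = 19, a[32] = 10, a[33] = 6, a[34] = 16, a[35] = 22, a[36] = 15, a[37] = 14, a[38] = 6, a[39] = 20, a[40] = 3, a[41] = 0, a[42] = 3, a[43] = 3, a[44] = 6, a[45] = 9, a[46] = 15, a[47] = 1, a[48] = 16, a[49] = 17.
Since (a[48], a[49]) = (a[0], a[1]) = (16, 17) (two consecutive terms determine the rest), the sequence is periodic with period 48.
(1260 - 0) mod 48 = 12, so a[1260] = a[12] = 8.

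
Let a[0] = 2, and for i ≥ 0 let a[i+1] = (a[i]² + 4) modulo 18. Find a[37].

a[0] = 2, a[1] = 8, a[2] = 14, a[3] = 2.
The sequence repeats with period 3.
(37 - 0) mod 3 = 1, so a[37] = a[1] = 8.

8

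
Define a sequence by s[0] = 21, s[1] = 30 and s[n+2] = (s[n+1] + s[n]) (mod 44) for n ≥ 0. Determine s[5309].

9

Listing terms: s[0] = 21,  s[1] = 30,  s[2] = 7,  s[3] = 37,  s[4] = 0,  s[5] = 37,  s[6] = 37,  s[7] = 30,  s[8] = 23,  s[9] = 9,  s[10] = 32,  s[11] = 41,  s[12] = 29,  s[13] = 26,  s[14] = 11,  s[15] = 37,  s[16] = 4,  s[17] = 41,  s[18] = 1,  s[19] = 42,  s[20] = 43,  s[21] = 41,  s[22] = 40,  s[23] = 37,  s[24] = 33,  s[25] = 26,  s[26] = 15,  s[27] = 41,  s[28] = 12,  s[29] = 9,  s[30] = 21,  s[31] = 30.
The sequence repeats with period 30.
So s[5309] = s[0 + ((5309-0) mod 30)] = s[29] = 9.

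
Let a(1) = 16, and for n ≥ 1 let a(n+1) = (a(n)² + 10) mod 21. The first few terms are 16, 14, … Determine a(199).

We have a(1) = 16; a(2) = 14; a(3) = 17; a(4) = 5; a(5) = 14.
Since a(5) = a(2) = 14, the sequence is eventually periodic: after a pre-period of length 1 it cycles with period 3.
For n ≥ 2, a(n) depends only on (n - 2) mod 3. (199 - 2) mod 3 = 2, so a(199) = a(4) = 5.

5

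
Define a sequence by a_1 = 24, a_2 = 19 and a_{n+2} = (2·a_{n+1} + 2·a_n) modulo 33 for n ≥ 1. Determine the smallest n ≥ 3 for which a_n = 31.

We have a_1 = 24, a_2 = 19, a_3 = 20, a_4 = 12, a_5 = 31, a_6 = 20, a_7 = 3, a_8 = 13, a_9 = 32, a_{10} = 24, a_{11} = 13, a_{12} = 8, a_{13} = 9, a_{14} = 1, a_{15} = 20, a_{16} = 9, a_{17} = 25, a_{18} = 2, a_{19} = 21, a_{20} = 13, a_{21} = 2, a_{22} = 30, a_{23} = 31, a_{24} = 23, a_{25} = 9, a_{26} = 31, a_{27} = 14, a_{28} = 24, a_{29} = 10, a_{30} = 2, a_{31} = 24, a_{32} = 19.
Since (a_{31}, a_{32}) = (a_1, a_2) = (24, 19) (two consecutive terms determine the rest), the sequence is periodic with period 30.
The value 31 first appears (with n ≥ 3) at a_5.

5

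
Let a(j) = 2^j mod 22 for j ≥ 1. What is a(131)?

Computing terms: a(1) = 2; a(2) = 4; a(3) = 8; a(4) = 16; a(5) = 10; a(6) = 20; a(7) = 18; a(8) = 14; a(9) = 6; a(10) = 12; a(11) = 2.
The sequence repeats with period 10.
So a(131) = a(1 + ((131-1) mod 10)) = a(1) = 2.

2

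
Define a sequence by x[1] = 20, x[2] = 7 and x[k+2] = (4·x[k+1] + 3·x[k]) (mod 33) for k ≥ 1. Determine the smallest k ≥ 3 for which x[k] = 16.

Listing terms: x[1] = 20; x[2] = 7; x[3] = 22; x[4] = 10; x[5] = 7; x[6] = 25; x[7] = 22; x[8] = 31; x[9] = 25; x[10] = 28; x[11] = 22; x[12] = 7; x[13] = 28; x[14] = 1; x[15] = 22; x[16] = 25; x[17] = 1; x[18] = 13; x[19] = 22; x[20] = 28; x[21] = 13; x[22] = 4; x[23] = 22; x[24] = 1; x[25] = 4; x[26] = 19; x[27] = 22; x[28] = 13; x[29] = 19; x[30] = 16; x[31] = 22; x[32] = 4; x[33] = 16; x[34] = 10; x[35] = 22; x[36] = 19; x[37] = 10; x[38] = 31; x[39] = 22; x[40] = 16; x[41] = 31; x[42] = 7; x[43] = 22.
Since (x[42], x[43]) = (x[2], x[3]) = (7, 22) (two consecutive terms determine the rest), the sequence is eventually periodic: after a pre-period of length 1 it cycles with period 40.
The value 16 first appears (with k ≥ 3) at x[30].

30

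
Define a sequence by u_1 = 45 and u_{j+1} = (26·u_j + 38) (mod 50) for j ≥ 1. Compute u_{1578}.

u_1 = 45, u_2 = 8, u_3 = 46, u_4 = 34, u_5 = 22, u_6 = 10, u_7 = 48, u_8 = 36, u_9 = 24, u_{10} = 12, u_{11} = 0, u_{12} = 38, u_{13} = 26, u_{14} = 14, u_{15} = 2, u_{16} = 40, u_{17} = 28, u_{18} = 16, u_{19} = 4, u_{20} = 42, u_{21} = 30, u_{22} = 18, u_{23} = 6, u_{24} = 44, u_{25} = 32, u_{26} = 20, u_{27} = 8.
Since u_{27} = u_2 = 8, the sequence is eventually periodic: after a pre-period of length 1 it cycles with period 25.
For j ≥ 2, u_j depends only on (j - 2) mod 25. (1578 - 2) mod 25 = 1, so u_{1578} = u_3 = 46.

46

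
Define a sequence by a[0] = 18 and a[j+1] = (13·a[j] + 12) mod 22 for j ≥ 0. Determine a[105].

We have a[0] = 18,  a[1] = 4,  a[2] = 20,  a[3] = 8,  a[4] = 6,  a[5] = 2,  a[6] = 16,  a[7] = 0,  a[8] = 12,  a[9] = 14,  a[10] = 18.
Since a[10] = a[0] = 18, the sequence is periodic with period 10.
So a[105] = a[0 + ((105-0) mod 10)] = a[5] = 2.

2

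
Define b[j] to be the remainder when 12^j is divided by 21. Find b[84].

15

b[1] = 12,  b[2] = 18,  b[3] = 6,  b[4] = 9,  b[5] = 3,  b[6] = 15,  b[7] = 12.
The sequence repeats with period 6.
So b[84] = b[1 + ((84-1) mod 6)] = b[6] = 15.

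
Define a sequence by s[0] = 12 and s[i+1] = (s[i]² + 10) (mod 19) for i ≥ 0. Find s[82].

10

We have s[0] = 12, s[1] = 2, s[2] = 14, s[3] = 16, s[4] = 0, s[5] = 10, s[6] = 15, s[7] = 7, s[8] = 2.
Since s[8] = s[1] = 2, the sequence is eventually periodic: after a pre-period of length 1 it cycles with period 7.
For i ≥ 1, s[i] depends only on (i - 1) mod 7. (82 - 1) mod 7 = 4, so s[82] = s[5] = 10.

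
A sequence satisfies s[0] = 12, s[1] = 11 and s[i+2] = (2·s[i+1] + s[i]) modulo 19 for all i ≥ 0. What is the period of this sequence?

Computing terms: s[0] = 12, s[1] = 11, s[2] = 15, s[3] = 3, s[4] = 2, s[5] = 7, s[6] = 16, s[7] = 1, s[8] = 18, s[9] = 18, s[10] = 16, s[11] = 12, s[12] = 2, s[13] = 16, s[14] = 15, s[15] = 8, s[16] = 12, s[17] = 13, s[18] = 0, s[19] = 13, s[20] = 7, s[21] = 8, s[22] = 4, s[23] = 16, s[24] = 17, s[25] = 12, s[26] = 3, s[27] = 18, s[28] = 1, s[29] = 1, s[30] = 3, s[31] = 7, s[32] = 17, s[33] = 3, s[34] = 4, s[35] = 11, s[36] = 7, s[37] = 6, s[38] = 0, s[39] = 6, s[40] = 12, s[41] = 11.
Since (s[40], s[41]) = (s[0], s[1]) = (12, 11) (two consecutive terms determine the rest), the sequence is periodic with period 40.

40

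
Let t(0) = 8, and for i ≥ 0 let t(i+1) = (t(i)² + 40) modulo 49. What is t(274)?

20

Computing terms: t(0) = 8, t(1) = 6, t(2) = 27, t(3) = 34, t(4) = 20, t(5) = 48, t(6) = 41, t(7) = 6.
Since t(7) = t(1) = 6, the sequence is eventually periodic: after a pre-period of length 1 it cycles with period 6.
For i ≥ 1, t(i) depends only on (i - 1) mod 6. (274 - 1) mod 6 = 3, so t(274) = t(4) = 20.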